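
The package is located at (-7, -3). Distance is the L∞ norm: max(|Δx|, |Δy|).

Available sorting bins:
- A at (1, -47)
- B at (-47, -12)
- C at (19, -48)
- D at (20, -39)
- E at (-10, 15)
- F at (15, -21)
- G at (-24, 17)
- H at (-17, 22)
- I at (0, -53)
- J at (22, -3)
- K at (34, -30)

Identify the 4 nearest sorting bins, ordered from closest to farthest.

E, G, F, H

Distances from (-7, -3):
A: max(|8|, |-44|) = 44
B: max(|-40|, |-9|) = 40
C: max(|26|, |-45|) = 45
D: max(|27|, |-36|) = 36
E: max(|-3|, |18|) = 18
F: max(|22|, |-18|) = 22
G: max(|-17|, |20|) = 20
H: max(|-10|, |25|) = 25
I: max(|7|, |-50|) = 50
J: max(|29|, |0|) = 29
K: max(|41|, |-27|) = 41
Sorted: E (18) < G (20) < F (22) < H (25) < J (29) < D (36) < …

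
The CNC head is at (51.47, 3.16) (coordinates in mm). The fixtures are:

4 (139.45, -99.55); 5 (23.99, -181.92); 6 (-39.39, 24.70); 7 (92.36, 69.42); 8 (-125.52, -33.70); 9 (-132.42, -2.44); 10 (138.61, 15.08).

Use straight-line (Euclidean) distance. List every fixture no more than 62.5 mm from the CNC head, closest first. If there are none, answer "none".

none

Distances from (51.47, 3.16):
4: √((87.98)² + (-102.71)²) = √(7740.4804 + 10549.3441) = 135.24 mm
5: √((-27.48)² + (-185.08)²) = √(755.1504 + 34254.6064) = 187.11 mm
6: √((-90.86)² + (21.54)²) = √(8255.5396 + 463.9716) = 93.38 mm
7: √((40.89)² + (66.26)²) = √(1671.9921 + 4390.3876) = 77.86 mm
8: √((-176.99)² + (-36.86)²) = √(31325.4601 + 1358.6596) = 180.79 mm
9: √((-183.89)² + (-5.60)²) = √(33815.5321 + 31.3600) = 183.98 mm
10: √((87.14)² + (11.92)²) = √(7593.3796 + 142.0864) = 87.95 mm
Threshold 62.5 mm: none within range.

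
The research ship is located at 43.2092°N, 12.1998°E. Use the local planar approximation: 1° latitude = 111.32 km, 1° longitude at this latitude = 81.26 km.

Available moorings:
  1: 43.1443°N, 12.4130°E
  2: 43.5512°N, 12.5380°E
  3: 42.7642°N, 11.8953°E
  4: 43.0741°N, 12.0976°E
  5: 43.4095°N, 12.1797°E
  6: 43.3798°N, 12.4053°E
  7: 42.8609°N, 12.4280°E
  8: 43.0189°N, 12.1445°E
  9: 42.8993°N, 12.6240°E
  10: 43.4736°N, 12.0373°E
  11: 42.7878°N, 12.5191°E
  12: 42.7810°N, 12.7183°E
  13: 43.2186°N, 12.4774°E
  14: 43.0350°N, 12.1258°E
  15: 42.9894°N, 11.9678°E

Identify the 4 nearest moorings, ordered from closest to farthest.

Distances from 43.2092°N, 12.1998°E:
1: 18.7707 km
2: 46.9543 km
3: 55.3733 km
4: 17.1800 km
5: 22.3571 km
6: 25.2887 km
7: 42.9789 km
8: 21.6556 km
9: 48.7681 km
10: 32.2594 km
11: 53.6077 km
12: 63.6190 km
13: 22.5820 km
14: 20.3029 km
15: 30.8885 km
Sorted: 4 (17.1800 km) < 1 (18.7707 km) < 14 (20.3029 km) < 8 (21.6556 km) < 5 (22.3571 km) < 13 (22.5820 km) < …

4, 1, 14, 8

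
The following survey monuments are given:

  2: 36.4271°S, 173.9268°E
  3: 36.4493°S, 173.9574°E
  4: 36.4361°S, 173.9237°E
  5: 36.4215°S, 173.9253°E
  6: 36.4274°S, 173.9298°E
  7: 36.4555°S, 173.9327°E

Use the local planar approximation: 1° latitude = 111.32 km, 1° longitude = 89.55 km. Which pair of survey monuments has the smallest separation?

2 and 6

Pairwise distances:
2–3: √((-0.0222·111.32)² + (0.0306·89.55)²) = √(6.107343 + 7.508860) = 3.6900 km
2–4: √((-0.0090·111.32)² + (-0.0031·89.55)²) = √(1.003764 + 0.077065) = 1.0396 km
2–5: √((0.0056·111.32)² + (-0.0015·89.55)²) = √(0.388618 + 0.018043) = 0.6377 km
2–6: √((-0.0003·111.32)² + (0.0030·89.55)²) = √(0.001115 + 0.072173) = 0.2707 km
2–7: √((-0.0284·111.32)² + (0.0059·89.55)²) = √(9.995006 + 0.279148) = 3.2053 km
3–4: √((0.0132·111.32)² + (-0.0337·89.55)²) = √(2.159207 + 9.107328) = 3.3566 km
3–5: √((0.0278·111.32)² + (-0.0321·89.55)²) = √(9.577143 + 8.263066) = 4.2238 km
3–6: √((0.0219·111.32)² + (-0.0276·89.55)²) = √(5.943395 + 6.108708) = 3.4716 km
3–7: √((-0.0062·111.32)² + (-0.0247·89.55)²) = √(0.476354 + 4.892435) = 2.3171 km
4–5: √((0.0146·111.32)² + (0.0016·89.55)²) = √(2.641509 + 0.020529) = 1.6316 km
4–6: √((0.0087·111.32)² + (0.0061·89.55)²) = √(0.937961 + 0.298395) = 1.1119 km
4–7: √((-0.0194·111.32)² + (0.0090·89.55)²) = √(4.663907 + 0.649555) = 2.3051 km
5–6: √((-0.0059·111.32)² + (0.0045·89.55)²) = √(0.431370 + 0.162389) = 0.7706 km
5–7: √((-0.0340·111.32)² + (0.0074·89.55)²) = √(14.325317 + 0.439132) = 3.8425 km
6–7: √((-0.0281·111.32)² + (0.0029·89.55)²) = √(9.784960 + 0.067441) = 3.1389 km
Closest pair: 2–6 at 0.2707 km.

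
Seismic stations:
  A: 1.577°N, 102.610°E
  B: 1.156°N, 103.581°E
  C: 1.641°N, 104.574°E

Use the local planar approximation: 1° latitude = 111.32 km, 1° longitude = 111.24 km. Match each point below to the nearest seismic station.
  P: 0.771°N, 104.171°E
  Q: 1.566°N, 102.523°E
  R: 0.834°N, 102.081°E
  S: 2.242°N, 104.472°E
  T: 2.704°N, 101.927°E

P→B; Q→A; R→A; S→C; T→A

P at 0.771°N, 104.171°E:
  A: √((0.806·111.32)² + (-1.561·111.24)²) = √(8050.38182 + 30152.80829) = 195.456 km
  B: √((0.385·111.32)² + (-0.590·111.24)²) = √(1836.82531 + 4307.50692) = 78.386 km
  C: √((0.870·111.32)² + (0.403·111.24)²) = √(9379.61258 + 2009.70380) = 106.721 km
  → nearest: B (78.386 km)
Q at 1.566°N, 102.523°E:
  A: √((0.011·111.32)² + (0.087·111.24)²) = √(1.49945 + 93.66136) = 9.755 km
  B: √((-0.410·111.32)² + (1.058·111.24)²) = √(2083.11914 + 13851.38803) = 126.232 km
  C: √((0.075·111.32)² + (2.051·111.24)²) = √(69.70580 + 52053.90092) = 228.306 km
  → nearest: A (9.755 km)
R at 0.834°N, 102.081°E:
  A: √((0.743·111.32)² + (0.529·111.24)²) = √(6841.06982 + 3462.84701) = 101.508 km
  B: √((0.322·111.32)² + (1.500·111.24)²) = √(1284.86689 + 27842.25960) = 170.667 km
  C: √((0.807·111.32)² + (2.493·111.24)²) = √(8070.37035 + 76907.11453) = 291.509 km
  → nearest: A (101.508 km)
S at 2.242°N, 104.472°E:
  A: √((-0.665·111.32)² + (-1.862·111.24)²) = √(5480.11517 + 42902.37293) = 219.960 km
  B: √((-1.086·111.32)² + (-0.891·111.24)²) = √(14615.24318 + 9823.75151) = 156.330 km
  C: √((-0.601·111.32)² + (0.102·111.24)²) = √(4476.05423 + 128.74261) = 67.859 km
  → nearest: C (67.859 km)
T at 2.704°N, 101.927°E:
  A: √((-1.127·111.32)² + (0.683·111.24)²) = √(15739.61943 + 5772.49237) = 146.670 km
  B: √((-1.548·111.32)² + (1.654·111.24)²) = √(29695.34040 + 33852.67336) = 252.087 km
  C: √((-1.063·111.32)² + (2.647·111.24)²) = √(14002.73676 + 86702.14520) = 317.340 km
  → nearest: A (146.670 km)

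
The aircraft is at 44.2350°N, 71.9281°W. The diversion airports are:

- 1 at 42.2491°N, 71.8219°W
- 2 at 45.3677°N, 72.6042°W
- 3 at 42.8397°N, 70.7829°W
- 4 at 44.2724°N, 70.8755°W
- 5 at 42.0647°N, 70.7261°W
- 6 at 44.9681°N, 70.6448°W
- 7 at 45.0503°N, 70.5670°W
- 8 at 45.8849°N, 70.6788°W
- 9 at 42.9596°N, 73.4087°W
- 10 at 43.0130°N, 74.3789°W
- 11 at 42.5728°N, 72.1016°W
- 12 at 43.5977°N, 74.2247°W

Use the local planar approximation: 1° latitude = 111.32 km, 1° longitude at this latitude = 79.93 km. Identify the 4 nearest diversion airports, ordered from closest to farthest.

4, 6, 2, 7

Distances from 44.2350°N, 71.9281°W:
1: 221.2333 km
2: 137.1846 km
3: 180.2903 km
4: 84.2373 km
5: 260.0001 km
6: 131.0780 km
7: 141.6795 km
8: 209.0570 km
9: 184.8324 km
10: 238.4928 km
11: 185.5551 km
12: 196.7994 km
Sorted: 4 (84.2373 km) < 6 (131.0780 km) < 2 (137.1846 km) < 7 (141.6795 km) < 3 (180.2903 km) < 9 (184.8324 km) < …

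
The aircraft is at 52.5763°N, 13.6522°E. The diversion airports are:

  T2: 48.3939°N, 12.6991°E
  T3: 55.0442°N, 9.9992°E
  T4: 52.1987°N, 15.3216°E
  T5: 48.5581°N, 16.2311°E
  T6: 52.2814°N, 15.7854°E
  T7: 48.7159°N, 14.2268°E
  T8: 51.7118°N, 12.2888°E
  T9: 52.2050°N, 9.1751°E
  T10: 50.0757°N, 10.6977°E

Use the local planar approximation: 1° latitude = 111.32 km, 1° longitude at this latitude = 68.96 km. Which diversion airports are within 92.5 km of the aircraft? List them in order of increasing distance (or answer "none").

none

Distances from 52.5763°N, 13.6522°E:
T2: √((-4.1824·111.32)² + (-0.9531·68.96)²) = √(216769.176194 + 4319.877631) = 470.2011 km
T3: √((2.4679·111.32)² + (-3.6530·68.96)²) = √(75474.720132 + 63459.091462) = 372.7383 km
T4: √((-0.3776·111.32)² + (1.6694·68.96)²) = √(1766.893474 + 13253.034361) = 122.5558 km
T5: √((-4.0182·111.32)² + (2.5789·68.96)²) = √(200082.679107 + 31627.401363) = 481.3627 km
T6: √((-0.2949·111.32)² + (2.1332·68.96)²) = √(1077.695180 + 21640.019892) = 150.7240 km
T7: √((-3.8604·111.32)² + (0.5746·68.96)²) = √(184676.233822 + 1570.094343) = 431.5627 km
T8: √((-0.8645·111.32)² + (-1.3634·68.96)²) = √(9261.394642 + 8839.772435) = 134.5406 km
T9: √((-0.3713·111.32)² + (-4.4771·68.96)²) = √(1708.426478 + 95320.891464) = 311.4953 km
T10: √((-2.5006·111.32)² + (-2.9545·68.96)²) = √(77488.070888 + 41510.932959) = 344.9623 km
Threshold 92.5 km: none within range.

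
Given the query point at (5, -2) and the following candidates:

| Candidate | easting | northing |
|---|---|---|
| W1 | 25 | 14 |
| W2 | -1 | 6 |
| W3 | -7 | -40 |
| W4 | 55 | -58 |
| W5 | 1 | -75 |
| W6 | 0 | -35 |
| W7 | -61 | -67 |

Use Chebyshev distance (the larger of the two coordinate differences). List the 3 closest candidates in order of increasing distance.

Distances from (5, -2):
W1: max(|20|, |16|) = 20
W2: max(|-6|, |8|) = 8
W3: max(|-12|, |-38|) = 38
W4: max(|50|, |-56|) = 56
W5: max(|-4|, |-73|) = 73
W6: max(|-5|, |-33|) = 33
W7: max(|-66|, |-65|) = 66
Sorted: W2 (8) < W1 (20) < W6 (33) < W3 (38) < W4 (56) < …

W2, W1, W6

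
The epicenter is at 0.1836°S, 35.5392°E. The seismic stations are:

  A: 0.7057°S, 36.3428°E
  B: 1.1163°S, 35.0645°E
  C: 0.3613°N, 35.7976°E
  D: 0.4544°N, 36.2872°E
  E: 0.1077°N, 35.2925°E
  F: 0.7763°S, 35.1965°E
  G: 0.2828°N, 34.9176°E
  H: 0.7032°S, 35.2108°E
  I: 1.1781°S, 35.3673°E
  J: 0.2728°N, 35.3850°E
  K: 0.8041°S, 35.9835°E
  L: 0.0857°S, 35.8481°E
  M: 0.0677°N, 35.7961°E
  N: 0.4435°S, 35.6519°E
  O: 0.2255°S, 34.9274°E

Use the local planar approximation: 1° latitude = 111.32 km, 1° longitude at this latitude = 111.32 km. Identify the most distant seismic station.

B

Distances from 0.1836°S, 35.5392°E:
A: √((-0.5221·111.32)² + (0.8036·111.32)²) = √(3377.954393 + 8002.510478) = 106.6793 km
B: √((-0.9327·111.32)² + (-0.4747·111.32)²) = √(10780.287640 + 2792.446484) = 116.5021 km
C: √((0.5449·111.32)² + (0.2584·111.32)²) = √(3679.425477 + 827.430288) = 67.1331 km
D: √((0.6380·111.32)² + (0.7480·111.32)²) = √(5044.147211 + 6933.453241) = 109.4422 km
E: √((0.2913·111.32)² + (-0.2467·111.32)²) = √(1051.543794 + 754.196815) = 42.4940 km
F: √((-0.5927·111.32)² + (-0.3427·111.32)²) = √(4353.276474 + 1455.373974) = 76.2145 km
G: √((0.4664·111.32)² + (-0.6216·111.32)²) = √(2695.649848 + 4788.157273) = 86.5090 km
H: √((-0.5196·111.32)² + (-0.3284·111.32)²) = √(3345.682156 + 1336.449929) = 68.4261 km
I: √((-0.9945·111.32)² + (-0.1719·111.32)²) = √(12256.203696 + 366.182975) = 112.3494 km
J: √((0.4564·111.32)² + (-0.1542·111.32)²) = √(2581.295158 + 294.655901) = 53.6279 km
K: √((-0.6205·111.32)² + (0.4443·111.32)²) = √(4771.225765 + 2446.239766) = 84.9557 km
L: √((0.0979·111.32)² + (0.3089·111.32)²) = √(118.771374 + 1182.448438) = 36.0724 km
M: √((0.2513·111.32)² + (0.2569·111.32)²) = √(782.584735 + 817.851781) = 40.0055 km
N: √((-0.2599·111.32)² + (0.1127·111.32)²) = √(837.064559 + 157.396194) = 31.5351 km
O: √((-0.0419·111.32)² + (-0.6118·111.32)²) = √(21.755769 + 4638.369482) = 68.2651 km
Maximum: B at 116.5021 km.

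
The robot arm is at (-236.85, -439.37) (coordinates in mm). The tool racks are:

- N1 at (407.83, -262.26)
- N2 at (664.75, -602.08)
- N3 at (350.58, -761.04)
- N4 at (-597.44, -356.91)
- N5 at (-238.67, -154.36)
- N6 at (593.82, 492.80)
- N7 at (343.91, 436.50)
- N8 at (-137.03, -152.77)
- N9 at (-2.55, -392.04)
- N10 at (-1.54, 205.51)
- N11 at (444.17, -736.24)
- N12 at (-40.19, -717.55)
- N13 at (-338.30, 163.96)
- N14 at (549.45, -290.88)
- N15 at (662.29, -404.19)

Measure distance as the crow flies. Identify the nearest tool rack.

N9

Distances from (-236.85, -439.37):
N1: √((644.68)² + (177.11)²) = √(415612.3024 + 31367.9521) = 668.57 mm
N2: √((901.60)² + (-162.71)²) = √(812882.5600 + 26474.5441) = 916.16 mm
N3: √((587.43)² + (-321.67)²) = √(345074.0049 + 103471.5889) = 669.74 mm
N4: √((-360.59)² + (82.46)²) = √(130025.1481 + 6799.6516) = 369.90 mm
N5: √((-1.82)² + (285.01)²) = √(3.3124 + 81230.7001) = 285.02 mm
N6: √((830.67)² + (932.17)²) = √(690012.6489 + 868940.9089) = 1248.58 mm
N7: √((580.76)² + (875.87)²) = √(337282.1776 + 767148.2569) = 1050.92 mm
N8: √((99.82)² + (286.60)²) = √(9964.0324 + 82139.5600) = 303.49 mm
N9: √((234.30)² + (47.33)²) = √(54896.4900 + 2240.1289) = 239.03 mm
N10: √((235.31)² + (644.88)²) = √(55370.7961 + 415870.2144) = 686.47 mm
N11: √((681.02)² + (-296.87)²) = √(463788.2404 + 88131.7969) = 742.91 mm
N12: √((196.66)² + (-278.18)²) = √(38675.1556 + 77384.1124) = 340.67 mm
N13: √((-101.45)² + (603.33)²) = √(10292.1025 + 364007.0889) = 611.80 mm
N14: √((786.30)² + (148.49)²) = √(618267.6900 + 22049.2801) = 800.20 mm
N15: √((899.14)² + (35.18)²) = √(808452.7396 + 1237.6324) = 899.83 mm
Minimum: N9 at 239.03 mm.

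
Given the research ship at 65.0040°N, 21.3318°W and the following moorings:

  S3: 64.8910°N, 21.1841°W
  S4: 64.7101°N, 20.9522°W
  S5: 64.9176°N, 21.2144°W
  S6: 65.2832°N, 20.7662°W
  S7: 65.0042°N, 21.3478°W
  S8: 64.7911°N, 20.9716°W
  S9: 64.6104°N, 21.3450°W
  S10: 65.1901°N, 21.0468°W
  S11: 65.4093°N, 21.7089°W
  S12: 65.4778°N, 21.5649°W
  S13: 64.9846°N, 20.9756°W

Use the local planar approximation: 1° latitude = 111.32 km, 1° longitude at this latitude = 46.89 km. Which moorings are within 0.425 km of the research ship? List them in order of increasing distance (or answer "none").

none

Distances from 65.0040°N, 21.3318°W:
S3: √((-0.1130·111.32)² + (0.1477·46.89)²) = √(158.235266 + 47.964669) = 14.3597 km
S4: √((-0.2939·111.32)² + (0.3796·46.89)²) = √(1070.398686 + 316.820207) = 37.2454 km
S5: √((-0.0864·111.32)² + (0.1174·46.89)²) = √(92.506847 + 30.303770) = 11.0820 km
S6: √((0.2792·111.32)² + (0.5656·46.89)²) = √(966.000215 + 703.362592) = 40.8578 km
S7: √((0.0002·111.32)² + (-0.0160·46.89)²) = √(0.000496 + 0.562860) = 0.7506 km
S8: √((-0.2129·111.32)² + (0.3602·46.89)²) = √(561.691327 + 285.264601) = 29.1025 km
S9: √((-0.3936·111.32)² + (-0.0132·46.89)²) = √(1919.802597 + 0.383097) = 43.8199 km
S10: √((0.1861·111.32)² + (0.2850·46.89)²) = √(429.179670 + 178.587141) = 24.6529 km
S11: √((0.4053·111.32)² + (-0.3771·46.89)²) = √(2035.633563 + 312.660869) = 48.4592 km
S12: √((0.4738·111.32)² + (-0.2331·46.89)²) = √(2781.867931 + 119.466190) = 53.8640 km
S13: √((-0.0194·111.32)² + (0.3562·46.89)²) = √(4.663907 + 278.964086) = 16.8413 km
Threshold 0.425 km: none within range.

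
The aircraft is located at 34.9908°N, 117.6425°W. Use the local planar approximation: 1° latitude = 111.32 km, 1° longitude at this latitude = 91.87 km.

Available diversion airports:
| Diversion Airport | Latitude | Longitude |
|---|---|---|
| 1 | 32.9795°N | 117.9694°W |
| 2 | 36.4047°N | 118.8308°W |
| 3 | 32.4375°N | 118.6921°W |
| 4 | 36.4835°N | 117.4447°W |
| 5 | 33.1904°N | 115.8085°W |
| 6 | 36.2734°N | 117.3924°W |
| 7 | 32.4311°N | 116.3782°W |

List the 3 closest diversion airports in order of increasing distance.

6, 4, 2

Distances from 34.9908°N, 117.6425°W:
1: 225.9031 km
2: 191.5495 km
3: 300.1445 km
4: 167.1580 km
5: 261.8342 km
6: 144.6160 km
7: 307.7096 km
Sorted: 6 (144.6160 km) < 4 (167.1580 km) < 2 (191.5495 km) < 1 (225.9031 km) < 5 (261.8342 km) < …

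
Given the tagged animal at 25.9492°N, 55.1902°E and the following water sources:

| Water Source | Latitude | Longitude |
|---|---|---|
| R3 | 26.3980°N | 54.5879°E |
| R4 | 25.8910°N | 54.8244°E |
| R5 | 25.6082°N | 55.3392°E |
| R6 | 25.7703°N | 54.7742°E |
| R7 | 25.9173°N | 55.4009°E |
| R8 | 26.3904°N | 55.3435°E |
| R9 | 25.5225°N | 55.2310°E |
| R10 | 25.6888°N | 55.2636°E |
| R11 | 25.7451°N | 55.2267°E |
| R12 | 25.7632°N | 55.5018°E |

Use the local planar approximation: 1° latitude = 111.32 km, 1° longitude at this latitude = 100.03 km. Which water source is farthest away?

R3

Distances from 25.9492°N, 55.1902°E:
R3: √((0.4488·111.32)² + (-0.6023·100.03)²) = √(2496.043167 + 3629.829818) = 78.2680 km
R4: √((-0.0582·111.32)² + (-0.3658·100.03)²) = √(41.975160 + 1338.899378) = 37.1601 km
R5: √((-0.3410·111.32)² + (0.1490·100.03)²) = √(1440.970710 + 222.143226) = 40.7813 km
R6: √((-0.1789·111.32)² + (-0.4160·100.03)²) = √(396.613120 + 1731.598492) = 46.1325 km
R7: √((-0.0319·111.32)² + (0.2107·100.03)²) = √(12.610368 + 444.211307) = 21.3734 km
R8: √((0.4412·111.32)² + (0.1533·100.03)²) = √(2412.222716 + 235.149926) = 51.4526 km
R9: √((-0.4267·111.32)² + (0.0408·100.03)²) = √(2256.273180 + 16.656389) = 47.6753 km
R10: √((-0.2604·111.32)² + (0.0734·100.03)²) = √(840.288375 + 53.907930) = 29.9031 km
R11: √((-0.2041·111.32)² + (0.0365·100.03)²) = √(516.217121 + 13.330495) = 23.0119 km
R12: √((-0.1860·111.32)² + (0.3116·100.03)²) = √(428.718558 + 971.528255) = 37.4199 km
Maximum: R3 at 78.2680 km.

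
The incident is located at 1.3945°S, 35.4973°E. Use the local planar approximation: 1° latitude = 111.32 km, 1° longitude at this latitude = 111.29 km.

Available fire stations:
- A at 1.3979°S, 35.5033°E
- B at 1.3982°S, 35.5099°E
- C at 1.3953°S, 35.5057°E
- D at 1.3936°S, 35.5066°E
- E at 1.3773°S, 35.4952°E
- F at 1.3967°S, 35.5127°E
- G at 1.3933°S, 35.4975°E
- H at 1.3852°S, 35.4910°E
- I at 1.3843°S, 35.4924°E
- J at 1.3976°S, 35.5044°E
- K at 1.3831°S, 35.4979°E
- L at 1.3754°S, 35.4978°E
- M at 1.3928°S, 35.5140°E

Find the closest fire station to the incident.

Distances from 1.3945°S, 35.4973°E:
A: 0.7675 km
B: 1.4615 km
C: 0.9391 km
D: 1.0398 km
E: 1.9289 km
F: 1.7313 km
G: 0.1354 km
H: 1.2504 km
I: 1.2596 km
J: 0.8622 km
K: 1.2708 km
L: 2.1269 km
M: 1.8682 km
Minimum: G at 0.1354 km.

G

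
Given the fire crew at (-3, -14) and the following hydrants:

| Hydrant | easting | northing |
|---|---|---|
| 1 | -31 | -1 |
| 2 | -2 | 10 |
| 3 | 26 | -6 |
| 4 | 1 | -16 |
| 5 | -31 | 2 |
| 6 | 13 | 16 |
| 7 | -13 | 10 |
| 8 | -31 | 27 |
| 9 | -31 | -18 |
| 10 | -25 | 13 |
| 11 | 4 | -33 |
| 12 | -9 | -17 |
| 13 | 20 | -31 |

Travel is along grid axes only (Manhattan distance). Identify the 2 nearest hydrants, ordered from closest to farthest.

4, 12

Distances from (-3, -14):
1: |-28| + |13| = 28 + 13 = 41
2: |1| + |24| = 1 + 24 = 25
3: |29| + |8| = 29 + 8 = 37
4: |4| + |-2| = 4 + 2 = 6
5: |-28| + |16| = 28 + 16 = 44
6: |16| + |30| = 16 + 30 = 46
7: |-10| + |24| = 10 + 24 = 34
8: |-28| + |41| = 28 + 41 = 69
9: |-28| + |-4| = 28 + 4 = 32
10: |-22| + |27| = 22 + 27 = 49
11: |7| + |-19| = 7 + 19 = 26
12: |-6| + |-3| = 6 + 3 = 9
13: |23| + |-17| = 23 + 17 = 40
Sorted: 4 (6) < 12 (9) < 2 (25) < 11 (26) < …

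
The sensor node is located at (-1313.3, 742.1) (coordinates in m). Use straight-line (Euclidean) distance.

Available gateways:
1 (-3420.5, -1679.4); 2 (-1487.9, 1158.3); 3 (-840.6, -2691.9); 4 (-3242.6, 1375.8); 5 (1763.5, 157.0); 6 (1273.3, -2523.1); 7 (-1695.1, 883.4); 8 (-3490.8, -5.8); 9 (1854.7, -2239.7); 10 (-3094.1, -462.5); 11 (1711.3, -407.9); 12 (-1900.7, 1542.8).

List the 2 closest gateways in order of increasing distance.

7, 2

Distances from (-1313.3, 742.1):
1: √((-2107.2)² + (-2421.5)²) = √(4440291.840 + 5863662.250) = 3210.0 m
2: √((-174.6)² + (416.2)²) = √(30485.160 + 173222.440) = 451.3 m
3: √((472.7)² + (-3434.0)²) = √(223445.290 + 11792356.000) = 3466.4 m
4: √((-1929.3)² + (633.7)²) = √(3722198.490 + 401575.690) = 2030.7 m
5: √((3076.8)² + (-585.1)²) = √(9466698.240 + 342342.010) = 3131.9 m
6: √((2586.6)² + (-3265.2)²) = √(6690499.560 + 10661531.040) = 4165.6 m
7: √((-381.8)² + (141.3)²) = √(145771.240 + 19965.690) = 407.1 m
8: √((-2177.5)² + (-747.9)²) = √(4741506.250 + 559354.410) = 2302.4 m
9: √((3168.0)² + (-2981.8)²) = √(10036224.000 + 8891131.240) = 4350.6 m
10: √((-1780.8)² + (-1204.6)²) = √(3171248.640 + 1451061.160) = 2150.0 m
11: √((3024.6)² + (-1150.0)²) = √(9148205.160 + 1322500.000) = 3235.8 m
12: √((-587.4)² + (800.7)²) = √(345038.760 + 641120.490) = 993.1 m
Sorted: 7 (407.1 m) < 2 (451.3 m) < 12 (993.1 m) < 4 (2030.7 m) < …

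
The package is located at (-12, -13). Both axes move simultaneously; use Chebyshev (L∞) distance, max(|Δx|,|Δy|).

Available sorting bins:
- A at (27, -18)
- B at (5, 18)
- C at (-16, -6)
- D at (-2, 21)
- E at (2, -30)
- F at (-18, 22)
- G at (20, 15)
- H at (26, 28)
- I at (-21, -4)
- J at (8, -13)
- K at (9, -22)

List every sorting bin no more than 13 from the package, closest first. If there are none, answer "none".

C, I

Distances from (-12, -13):
A: max(|39|, |-5|) = 39
B: max(|17|, |31|) = 31
C: max(|-4|, |7|) = 7
D: max(|10|, |34|) = 34
E: max(|14|, |-17|) = 17
F: max(|-6|, |35|) = 35
G: max(|32|, |28|) = 32
H: max(|38|, |41|) = 41
I: max(|-9|, |9|) = 9
J: max(|20|, |0|) = 20
K: max(|21|, |-9|) = 21
Threshold 13: C (7), I (9) are within range.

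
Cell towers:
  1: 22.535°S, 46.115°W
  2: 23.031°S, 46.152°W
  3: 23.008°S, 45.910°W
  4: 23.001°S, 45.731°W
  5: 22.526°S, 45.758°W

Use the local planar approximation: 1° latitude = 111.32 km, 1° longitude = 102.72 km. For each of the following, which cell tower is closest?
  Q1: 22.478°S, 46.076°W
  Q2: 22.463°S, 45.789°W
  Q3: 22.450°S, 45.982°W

Q1→1; Q2→5; Q3→1

Q1 at 22.478°S, 46.076°W:
  1: 7.504 km
  2: 62.053 km
  3: 61.414 km
  4: 68.158 km
  5: 33.099 km
  → nearest: 1 (7.504 km)
Q2 at 22.463°S, 45.789°W:
  1: 34.433 km
  2: 73.405 km
  3: 61.929 km
  4: 60.186 km
  5: 7.702 km
  → nearest: 5 (7.702 km)
Q3 at 22.450°S, 45.982°W:
  1: 16.619 km
  2: 66.993 km
  3: 62.555 km
  4: 66.536 km
  5: 24.515 km
  → nearest: 1 (16.619 km)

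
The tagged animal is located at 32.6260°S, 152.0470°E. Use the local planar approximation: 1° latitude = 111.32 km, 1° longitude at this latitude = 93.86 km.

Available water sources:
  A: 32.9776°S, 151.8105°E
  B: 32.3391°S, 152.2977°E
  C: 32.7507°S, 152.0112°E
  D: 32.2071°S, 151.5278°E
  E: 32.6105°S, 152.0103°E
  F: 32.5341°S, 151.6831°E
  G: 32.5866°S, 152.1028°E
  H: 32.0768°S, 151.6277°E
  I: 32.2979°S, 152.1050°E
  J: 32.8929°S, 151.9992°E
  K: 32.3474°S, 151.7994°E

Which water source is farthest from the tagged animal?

Distances from 32.6260°S, 152.0470°E:
A: 44.9966 km
B: 39.6700 km
C: 14.2825 km
D: 67.4489 km
E: 3.8526 km
F: 35.6548 km
G: 6.8313 km
H: 72.7089 km
I: 36.9276 km
J: 30.0481 km
K: 38.7548 km
Maximum: H at 72.7089 km.

H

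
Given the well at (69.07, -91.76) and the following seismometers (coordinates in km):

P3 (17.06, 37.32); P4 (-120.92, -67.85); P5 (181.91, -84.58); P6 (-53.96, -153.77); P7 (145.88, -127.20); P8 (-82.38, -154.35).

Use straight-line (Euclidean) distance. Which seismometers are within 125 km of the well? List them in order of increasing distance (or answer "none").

Distances from (69.07, -91.76):
P3: √((-52.01)² + (129.08)²) = √(2705.0401 + 16661.6464) = 139.16 km
P4: √((-189.99)² + (23.91)²) = √(36096.2001 + 571.6881) = 191.49 km
P5: √((112.84)² + (7.18)²) = √(12732.8656 + 51.5524) = 113.07 km
P6: √((-123.03)² + (-62.01)²) = √(15136.3809 + 3845.2401) = 137.77 km
P7: √((76.81)² + (-35.44)²) = √(5899.7761 + 1255.9936) = 84.59 km
P8: √((-151.45)² + (-62.59)²) = √(22937.1025 + 3917.5081) = 163.87 km
Threshold 125 km: P7 (84.59 km), P5 (113.07 km) are within range.

P7, P5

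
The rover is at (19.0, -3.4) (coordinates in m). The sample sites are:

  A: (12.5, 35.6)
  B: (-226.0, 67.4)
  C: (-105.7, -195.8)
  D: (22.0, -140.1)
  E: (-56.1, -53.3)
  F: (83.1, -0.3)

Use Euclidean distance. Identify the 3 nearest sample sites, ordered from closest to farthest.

Distances from (19.0, -3.4):
A: 39.5 m
B: 255.0 m
C: 229.3 m
D: 136.7 m
E: 90.2 m
F: 64.2 m
Sorted: A (39.5 m) < F (64.2 m) < E (90.2 m) < D (136.7 m) < C (229.3 m) < …

A, F, E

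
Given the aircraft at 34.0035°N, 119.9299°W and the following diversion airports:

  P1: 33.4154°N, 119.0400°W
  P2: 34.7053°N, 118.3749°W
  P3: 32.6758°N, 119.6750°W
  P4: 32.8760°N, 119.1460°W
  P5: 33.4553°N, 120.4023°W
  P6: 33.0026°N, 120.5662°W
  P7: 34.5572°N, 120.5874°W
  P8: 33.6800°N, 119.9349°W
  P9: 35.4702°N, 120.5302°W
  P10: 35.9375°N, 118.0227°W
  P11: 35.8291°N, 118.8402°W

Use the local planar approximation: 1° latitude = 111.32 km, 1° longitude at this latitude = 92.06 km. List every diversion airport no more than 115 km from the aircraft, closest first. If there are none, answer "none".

Distances from 34.0035°N, 119.9299°W:
P1: √((-0.5881·111.32)² + (0.8899·92.06)²) = √(4285.966322 + 6711.573563) = 104.8692 km
P2: √((0.7018·111.32)² + (1.5550·92.06)²) = √(6103.418125 + 20492.867301) = 163.0837 km
P3: √((-1.3277·111.32)² + (0.2549·92.06)²) = √(21844.711119 + 550.657568) = 149.6508 km
P4: √((-1.1275·111.32)² + (0.7839·92.06)²) = √(15753.588477 + 5207.907597) = 144.7809 km
P5: √((-0.5482·111.32)² + (-0.4724·92.06)²) = √(3724.126785 + 1891.305646) = 74.9362 km
P6: √((-1.0009·111.32)² + (-0.6363·92.06)²) = √(12414.458294 + 3431.356075) = 125.8802 km
P7: √((0.5537·111.32)² + (-0.6575·92.06)²) = √(3799.228744 + 3663.814317) = 86.3889 km
P8: √((-0.3235·111.32)² + (-0.0050·92.06)²) = √(1296.865584 + 0.211876) = 36.0150 km
P9: √((1.4667·111.32)² + (-0.6003·92.06)²) = √(26658.086897 + 3054.067474) = 172.3721 km
P10: √((1.9340·111.32)² + (1.9072·92.06)²) = √(46351.024179 + 30827.223935) = 277.8097 km
P11: √((1.8256·111.32)² + (1.0897·92.06)²) = √(41300.722534 + 10063.657385) = 226.6371 km
Threshold 115 km: P8 (36.0150 km), P5 (74.9362 km), P7 (86.3889 km), P1 (104.8692 km) are within range.

P8, P5, P7, P1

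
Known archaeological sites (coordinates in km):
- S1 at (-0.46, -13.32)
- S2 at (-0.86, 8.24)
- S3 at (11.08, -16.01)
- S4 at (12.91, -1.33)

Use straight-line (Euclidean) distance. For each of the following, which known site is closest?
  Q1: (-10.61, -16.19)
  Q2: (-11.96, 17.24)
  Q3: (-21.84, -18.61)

Q1 at (-10.61, -16.19):
  S1: 10.55 km
  S2: 26.30 km
  S3: 21.69 km
  S4: 27.82 km
  → nearest: S1 (10.55 km)
Q2 at (-11.96, 17.24):
  S1: 32.65 km
  S2: 14.29 km
  S3: 40.45 km
  S4: 31.04 km
  → nearest: S2 (14.29 km)
Q3 at (-21.84, -18.61):
  S1: 22.02 km
  S2: 34.07 km
  S3: 33.02 km
  S4: 38.81 km
  → nearest: S1 (22.02 km)

Q1→S1; Q2→S2; Q3→S1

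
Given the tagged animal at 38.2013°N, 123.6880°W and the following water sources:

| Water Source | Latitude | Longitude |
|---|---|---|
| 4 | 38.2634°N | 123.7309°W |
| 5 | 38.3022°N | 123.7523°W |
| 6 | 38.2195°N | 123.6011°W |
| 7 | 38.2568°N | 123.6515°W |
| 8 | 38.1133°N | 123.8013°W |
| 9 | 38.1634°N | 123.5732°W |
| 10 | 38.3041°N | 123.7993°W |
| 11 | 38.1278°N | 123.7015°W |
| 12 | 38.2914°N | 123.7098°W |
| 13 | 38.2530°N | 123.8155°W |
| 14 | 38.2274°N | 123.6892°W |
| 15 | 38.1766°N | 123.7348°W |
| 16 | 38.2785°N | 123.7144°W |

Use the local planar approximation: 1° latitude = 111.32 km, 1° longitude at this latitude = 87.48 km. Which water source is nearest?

14

Distances from 38.2013°N, 123.6880°W:
4: √((0.0621·111.32)² + (-0.0429·87.48)²) = √(47.789182 + 14.084198) = 7.8660 km
5: √((0.1009·111.32)² + (-0.0643·87.48)²) = √(126.162047 + 31.640220) = 12.5619 km
6: √((0.0182·111.32)² + (0.0869·87.48)²) = √(4.104773 + 57.790586) = 7.8674 km
7: √((0.0555·111.32)² + (0.0365·87.48)²) = √(38.170897 + 10.195377) = 6.9546 km
8: √((-0.0880·111.32)² + (-0.1133·87.48)²) = √(95.964751 + 98.237515) = 13.9356 km
9: √((-0.0379·111.32)² + (0.1148·87.48)²) = √(17.800197 + 100.855904) = 10.8929 km
10: √((0.1028·111.32)² + (-0.1113·87.48)²) = √(130.958178 + 94.799900) = 15.0252 km
11: √((-0.0735·111.32)² + (-0.0135·87.48)²) = √(66.945451 + 1.394714) = 8.2668 km
12: √((0.0901·111.32)² + (-0.0218·87.48)²) = √(100.599536 + 3.636893) = 10.2096 km
13: √((0.0517·111.32)² + (-0.1275·87.48)²) = √(33.122833 + 124.405024) = 12.5510 km
14: √((0.0261·111.32)² + (-0.0012·87.48)²) = √(8.441651 + 0.011020) = 2.9073 km
15: √((-0.0247·111.32)² + (-0.0468·87.48)²) = √(7.560322 + 16.761360) = 4.9317 km
16: √((0.0772·111.32)² + (-0.0264·87.48)²) = √(73.855186 + 5.333661) = 8.8988 km
Minimum: 14 at 2.9073 km.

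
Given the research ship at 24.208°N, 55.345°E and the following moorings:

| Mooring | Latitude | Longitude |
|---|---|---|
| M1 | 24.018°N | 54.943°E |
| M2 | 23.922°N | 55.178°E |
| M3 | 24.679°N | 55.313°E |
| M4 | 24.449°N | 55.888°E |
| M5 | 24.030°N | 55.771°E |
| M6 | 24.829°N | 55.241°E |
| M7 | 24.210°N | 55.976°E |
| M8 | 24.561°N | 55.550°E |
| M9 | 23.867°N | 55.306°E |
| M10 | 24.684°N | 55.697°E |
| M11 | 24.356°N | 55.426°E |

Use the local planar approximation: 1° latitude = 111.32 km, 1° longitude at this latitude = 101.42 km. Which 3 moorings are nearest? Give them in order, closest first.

Distances from 24.208°N, 55.345°E:
M1: √((-0.190·111.32)² + (-0.402·101.42)²) = √(447.35634 + 1662.26139) = 45.931 km
M2: √((-0.286·111.32)² + (-0.167·101.42)²) = √(1013.62768 + 286.86671) = 36.062 km
M3: √((0.471·111.32)² + (-0.032·101.42)²) = √(2749.08526 + 10.53288) = 52.532 km
M4: √((0.241·111.32)² + (0.543·101.42)²) = √(719.74802 + 3032.82165) = 61.258 km
M5: √((-0.178·111.32)² + (0.426·101.42)²) = √(392.63264 + 1866.66511) = 47.532 km
M6: √((0.621·111.32)² + (-0.104·101.42)²) = √(4778.91819 + 111.25355) = 69.930 km
M7: √((0.002·111.32)² + (0.631·101.42)²) = √(0.04957 + 4095.49058) = 63.996 km
M8: √((0.353·111.32)² + (0.205·101.42)²) = √(1544.17247 + 432.26984) = 44.457 km
M9: √((-0.341·111.32)² + (-0.039·101.42)²) = √(1440.97071 + 15.64503) = 38.166 km
M10: √((0.476·111.32)² + (0.352·101.42)²) = √(2807.76206 + 1274.47858) = 63.892 km
M11: √((0.148·111.32)² + (0.081·101.42)²) = √(271.43749 + 67.48655) = 18.410 km
Sorted: M11 (18.410 km) < M2 (36.062 km) < M9 (38.166 km) < M8 (44.457 km) < M1 (45.931 km) < …

M11, M2, M9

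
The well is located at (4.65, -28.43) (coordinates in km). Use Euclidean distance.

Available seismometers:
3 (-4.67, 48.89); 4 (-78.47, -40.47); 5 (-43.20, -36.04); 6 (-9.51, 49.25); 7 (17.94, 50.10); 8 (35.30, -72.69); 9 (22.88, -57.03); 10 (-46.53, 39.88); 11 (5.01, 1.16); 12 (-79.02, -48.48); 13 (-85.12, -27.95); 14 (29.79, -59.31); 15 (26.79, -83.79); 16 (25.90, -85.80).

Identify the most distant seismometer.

Distances from (4.65, -28.43):
3: √((-9.32)² + (77.32)²) = √(86.8624 + 5978.3824) = 77.88 km
4: √((-83.12)² + (-12.04)²) = √(6908.9344 + 144.9616) = 83.99 km
5: √((-47.85)² + (-7.61)²) = √(2289.6225 + 57.9121) = 48.45 km
6: √((-14.16)² + (77.68)²) = √(200.5056 + 6034.1824) = 78.96 km
7: √((13.29)² + (78.53)²) = √(176.6241 + 6166.9609) = 79.65 km
8: √((30.65)² + (-44.26)²) = √(939.4225 + 1958.9476) = 53.84 km
9: √((18.23)² + (-28.60)²) = √(332.3329 + 817.9600) = 33.92 km
10: √((-51.18)² + (68.31)²) = √(2619.3924 + 4666.2561) = 85.36 km
11: √((0.36)² + (29.59)²) = √(0.1296 + 875.5681) = 29.59 km
12: √((-83.67)² + (-20.05)²) = √(7000.6689 + 402.0025) = 86.04 km
13: √((-89.77)² + (0.48)²) = √(8058.6529 + 0.2304) = 89.77 km
14: √((25.14)² + (-30.88)²) = √(632.0196 + 953.5744) = 39.82 km
15: √((22.14)² + (-55.36)²) = √(490.1796 + 3064.7296) = 59.62 km
16: √((21.25)² + (-57.37)²) = √(451.5625 + 3291.3169) = 61.18 km
Maximum: 13 at 89.77 km.

13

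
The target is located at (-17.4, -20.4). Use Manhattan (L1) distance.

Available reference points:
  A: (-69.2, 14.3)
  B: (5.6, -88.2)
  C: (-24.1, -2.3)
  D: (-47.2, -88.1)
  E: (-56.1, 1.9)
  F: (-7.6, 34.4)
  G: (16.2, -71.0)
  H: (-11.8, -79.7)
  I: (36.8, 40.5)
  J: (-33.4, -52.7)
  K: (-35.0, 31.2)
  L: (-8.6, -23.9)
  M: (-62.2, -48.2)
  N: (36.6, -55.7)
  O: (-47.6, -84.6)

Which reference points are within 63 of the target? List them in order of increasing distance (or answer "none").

Distances from (-17.4, -20.4):
A: |-51.8| + |34.7| = 51.8 + 34.7 = 86.5
B: |23.0| + |-67.8| = 23.0 + 67.8 = 90.8
C: |-6.7| + |18.1| = 6.7 + 18.1 = 24.8
D: |-29.8| + |-67.7| = 29.8 + 67.7 = 97.5
E: |-38.7| + |22.3| = 38.7 + 22.3 = 61.0
F: |9.8| + |54.8| = 9.8 + 54.8 = 64.6
G: |33.6| + |-50.6| = 33.6 + 50.6 = 84.2
H: |5.6| + |-59.3| = 5.6 + 59.3 = 64.9
I: |54.2| + |60.9| = 54.2 + 60.9 = 115.1
J: |-16.0| + |-32.3| = 16.0 + 32.3 = 48.3
K: |-17.6| + |51.6| = 17.6 + 51.6 = 69.2
L: |8.8| + |-3.5| = 8.8 + 3.5 = 12.3
M: |-44.8| + |-27.8| = 44.8 + 27.8 = 72.6
N: |54.0| + |-35.3| = 54.0 + 35.3 = 89.3
O: |-30.2| + |-64.2| = 30.2 + 64.2 = 94.4
Threshold 63: L (12.3), C (24.8), J (48.3), E (61.0) are within range.

L, C, J, E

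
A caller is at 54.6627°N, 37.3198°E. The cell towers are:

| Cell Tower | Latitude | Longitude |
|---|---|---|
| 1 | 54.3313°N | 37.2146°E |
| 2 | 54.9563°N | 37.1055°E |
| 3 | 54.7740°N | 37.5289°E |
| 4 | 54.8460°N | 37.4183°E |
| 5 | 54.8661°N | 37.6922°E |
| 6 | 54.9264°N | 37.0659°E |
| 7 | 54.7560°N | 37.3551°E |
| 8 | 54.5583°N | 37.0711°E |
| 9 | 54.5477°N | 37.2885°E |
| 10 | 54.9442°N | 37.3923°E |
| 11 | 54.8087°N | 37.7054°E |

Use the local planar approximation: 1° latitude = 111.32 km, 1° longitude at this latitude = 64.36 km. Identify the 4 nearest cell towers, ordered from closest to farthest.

7, 9, 3, 8

Distances from 54.6627°N, 37.3198°E:
1: √((-0.3314·111.32)² + (-0.1052·64.36)²) = √(1360.978936 + 45.841999) = 37.5076 km
2: √((0.2936·111.32)² + (-0.2143·64.36)²) = √(1068.214571 + 190.228863) = 35.4745 km
3: √((0.1113·111.32)² + (0.2091·64.36)²) = √(153.510018 + 181.109043) = 18.2926 km
4: √((0.1833·111.32)² + (0.0985·64.36)²) = √(416.362229 + 40.188753) = 21.3671 km
5: √((0.2034·111.32)² + (0.3724·64.36)²) = √(512.682263 + 574.448918) = 32.9717 km
6: √((0.2637·111.32)² + (-0.2539·64.36)²) = √(861.720957 + 267.028412) = 33.5969 km
7: √((0.0933·111.32)² + (0.0353·64.36)²) = √(107.872236 + 5.161566) = 10.6317 km
8: √((-0.1044·111.32)² + (-0.2487·64.36)²) = √(135.066421 + 256.202664) = 19.7805 km
9: √((-0.1150·111.32)² + (-0.0313·64.36)²) = √(163.886083 + 4.058081) = 12.9593 km
10: √((0.2815·111.32)² + (0.0725·64.36)²) = √(981.981246 + 21.772489) = 31.6821 km
11: √((0.1460·111.32)² + (0.3856·64.36)²) = √(264.150907 + 615.894210) = 29.6656 km
Sorted: 7 (10.6317 km) < 9 (12.9593 km) < 3 (18.2926 km) < 8 (19.7805 km) < 4 (21.3671 km) < 11 (29.6656 km) < …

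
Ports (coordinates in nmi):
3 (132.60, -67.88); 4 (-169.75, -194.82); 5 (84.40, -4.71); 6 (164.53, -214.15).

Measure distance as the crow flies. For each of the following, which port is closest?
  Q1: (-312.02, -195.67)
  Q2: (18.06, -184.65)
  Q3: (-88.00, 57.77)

Q1→4; Q2→6; Q3→5

Q1 at (-312.02, -195.67):
  3: √((444.62)² + (127.79)²) = √(197686.9444 + 16330.2841) = 462.62 nmi
  4: √((142.27)² + (0.85)²) = √(20240.7529 + 0.7225) = 142.27 nmi
  5: √((396.42)² + (190.96)²) = √(157148.8164 + 36465.7216) = 440.02 nmi
  6: √((476.55)² + (-18.48)²) = √(227099.9025 + 341.5104) = 476.91 nmi
  → nearest: 4 (142.27 nmi)
Q2 at (18.06, -184.65):
  3: √((114.54)² + (116.77)²) = √(13119.4116 + 13635.2329) = 163.57 nmi
  4: √((-187.81)² + (-10.17)²) = √(35272.5961 + 103.4289) = 188.09 nmi
  5: √((66.34)² + (179.94)²) = √(4400.9956 + 32378.4036) = 191.78 nmi
  6: √((146.47)² + (-29.50)²) = √(21453.4609 + 870.2500) = 149.41 nmi
  → nearest: 6 (149.41 nmi)
Q3 at (-88.00, 57.77):
  3: √((220.60)² + (-125.65)²) = √(48664.3600 + 15787.9225) = 253.87 nmi
  4: √((-81.75)² + (-252.59)²) = √(6683.0625 + 63801.7081) = 265.49 nmi
  5: √((172.40)² + (-62.48)²) = √(29721.7600 + 3903.7504) = 183.37 nmi
  6: √((252.53)² + (-271.92)²) = √(63771.4009 + 73940.4864) = 371.10 nmi
  → nearest: 5 (183.37 nmi)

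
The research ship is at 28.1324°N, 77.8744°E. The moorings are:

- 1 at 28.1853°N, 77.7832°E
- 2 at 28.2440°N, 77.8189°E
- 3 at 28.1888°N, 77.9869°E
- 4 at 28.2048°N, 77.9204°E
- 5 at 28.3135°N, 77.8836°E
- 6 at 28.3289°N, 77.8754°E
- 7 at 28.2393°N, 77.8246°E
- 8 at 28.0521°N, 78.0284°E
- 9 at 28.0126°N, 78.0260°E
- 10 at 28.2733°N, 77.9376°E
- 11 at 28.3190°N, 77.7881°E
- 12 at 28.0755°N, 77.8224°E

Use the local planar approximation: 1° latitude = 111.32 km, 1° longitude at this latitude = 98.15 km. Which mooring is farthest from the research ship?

11

Distances from 28.1324°N, 77.8744°E:
1: 10.7146 km
2: 13.5651 km
3: 12.7020 km
4: 9.2380 km
5: 20.1803 km
6: 21.8746 km
7: 12.8648 km
8: 17.5605 km
9: 19.9813 km
10: 16.8670 km
11: 22.4329 km
12: 8.1345 km
Maximum: 11 at 22.4329 km.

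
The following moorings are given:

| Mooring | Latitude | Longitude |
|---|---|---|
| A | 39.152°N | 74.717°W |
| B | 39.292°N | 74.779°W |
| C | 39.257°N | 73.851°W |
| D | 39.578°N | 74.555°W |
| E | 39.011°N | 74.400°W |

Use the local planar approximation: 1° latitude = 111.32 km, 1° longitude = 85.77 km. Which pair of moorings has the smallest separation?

Pairwise distances:
A–B: √((0.140·111.32)² + (-0.062·85.77)²) = √(242.88599 + 28.27836) = 16.467 km
A–E: √((-0.141·111.32)² + (0.317·85.77)²) = √(246.36818 + 739.24662) = 31.395 km
B–D: √((0.286·111.32)² + (0.224·85.77)²) = √(1013.62768 + 369.11939) = 37.185 km
B–E: √((-0.281·111.32)² + (0.379·85.77)²) = √(978.49596 + 1056.69400) = 45.113 km
A–D: √((0.426·111.32)² + (0.162·85.77)²) = √(2248.87643 + 193.06380) = 49.416 km
C–E: √((-0.246·111.32)² + (-0.549·85.77)²) = √(749.92289 + 2217.25432) = 54.472 km
D–E: √((-0.567·111.32)² + (0.155·85.77)²) = √(3983.93747 + 176.73974) = 64.503 km
C–D: √((0.321·111.32)² + (-0.704·85.77)²) = √(1276.89875 + 3645.99559) = 70.163 km
A–C: √((0.105·111.32)² + (0.866·85.77)²) = √(136.62337 + 5517.04599) = 75.191 km
B–C: √((-0.035·111.32)² + (0.928·85.77)²) = √(15.18037 + 6335.29398) = 79.690 km
Closest pair: A–B at 16.467 km.

A and B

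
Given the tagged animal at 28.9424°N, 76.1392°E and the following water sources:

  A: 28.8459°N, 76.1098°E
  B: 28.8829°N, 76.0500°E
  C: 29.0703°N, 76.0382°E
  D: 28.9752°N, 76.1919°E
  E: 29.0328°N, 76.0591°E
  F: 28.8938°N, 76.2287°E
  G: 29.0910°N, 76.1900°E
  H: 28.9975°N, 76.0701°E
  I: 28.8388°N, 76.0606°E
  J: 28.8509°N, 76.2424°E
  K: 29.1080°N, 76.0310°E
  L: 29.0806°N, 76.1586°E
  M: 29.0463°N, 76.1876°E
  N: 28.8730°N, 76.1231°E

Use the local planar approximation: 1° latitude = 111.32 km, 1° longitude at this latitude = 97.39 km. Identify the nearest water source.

Distances from 28.9424°N, 76.1392°E:
A: 11.1174 km
B: 10.9242 km
C: 17.3052 km
D: 6.2987 km
E: 12.7328 km
F: 10.2589 km
G: 17.2661 km
H: 9.1055 km
I: 13.8420 km
J: 14.3096 km
K: 21.2338 km
L: 15.5000 km
M: 12.4898 km
N: 7.8831 km
Minimum: D at 6.2987 km.

D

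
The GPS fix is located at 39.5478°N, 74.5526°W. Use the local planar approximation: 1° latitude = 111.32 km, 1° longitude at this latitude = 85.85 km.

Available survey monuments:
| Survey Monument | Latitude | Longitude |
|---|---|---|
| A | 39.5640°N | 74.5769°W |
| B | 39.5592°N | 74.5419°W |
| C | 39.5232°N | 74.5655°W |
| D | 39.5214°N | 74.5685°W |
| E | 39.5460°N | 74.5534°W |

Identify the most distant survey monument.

Distances from 39.5478°N, 74.5526°W:
A: √((0.0162·111.32)² + (-0.0243·85.85)²) = √(3.252194 + 4.352043) = 2.7576 km
B: √((0.0114·111.32)² + (0.0107·85.85)²) = √(1.610483 + 0.843817) = 1.5666 km
C: √((-0.0246·111.32)² + (-0.0129·85.85)²) = √(7.499229 + 1.226479) = 2.9539 km
D: √((-0.0264·111.32)² + (-0.0159·85.85)²) = √(8.636828 + 1.863266) = 3.2404 km
E: √((-0.0018·111.32)² + (-0.0008·85.85)²) = √(0.040151 + 0.004717) = 0.2118 km
Maximum: D at 3.2404 km.

D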